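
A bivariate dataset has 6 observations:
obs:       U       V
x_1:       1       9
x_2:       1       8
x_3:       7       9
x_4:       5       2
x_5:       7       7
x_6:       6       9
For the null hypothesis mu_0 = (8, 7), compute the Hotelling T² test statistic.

Step 1 — sample mean vector:
  mean(U) = (1 + 1 + 7 + 5 + 7 + 6) / 6 = 27/6 = 4.5
  mean(V) = (9 + 8 + 9 + 2 + 7 + 9) / 6 = 44/6 = 7.3333
  x̄ = (4.5, 7.3333),  deviation x̄ - mu_0 = (4.5, 7.3333) - (8, 7) = (-3.5, 0.3333).

Step 2 — sample covariance matrix, S[i,j] = (1/(n-1)) · Σ_k (x_{k,i} - mean_i) · (x_{k,j} - mean_j), divisor n-1 = 5:
  S[U,U] = ((-3.5)·(-3.5) + (-3.5)·(-3.5) + (2.5)·(2.5) + (0.5)·(0.5) + (2.5)·(2.5) + (1.5)·(1.5)) / 5 = 39.5/5 = 7.9
  S[U,V] = ((-3.5)·(1.6667) + (-3.5)·(0.6667) + (2.5)·(1.6667) + (0.5)·(-5.3333) + (2.5)·(-0.3333) + (1.5)·(1.6667)) / 5 = -5/5 = -1
  S[V,V] = ((1.6667)·(1.6667) + (0.6667)·(0.6667) + (1.6667)·(1.6667) + (-5.3333)·(-5.3333) + (-0.3333)·(-0.3333) + (1.6667)·(1.6667)) / 5 = 37.3333/5 = 7.4667
  S = [[7.9, -1],
 [-1, 7.4667]].

Step 3 — invert S. det(S) = 7.9·7.4667 - (-1)² = 57.9867.
  S^{-1} = (1/det) · [[d, -b], [-b, a]] = [[0.1288, 0.0172],
 [0.0172, 0.1362]].

Step 4 — quadratic form (x̄ - mu_0)^T · S^{-1} · (x̄ - mu_0):
  S^{-1} · (x̄ - mu_0) = (-0.4449, -0.0149),
  (x̄ - mu_0)^T · [...] = (-3.5)·(-0.4449) + (0.3333)·(-0.0149) = 1.5523.

Step 5 — scale by n: T² = 6 · 1.5523 = 9.3136.

T² ≈ 9.3136


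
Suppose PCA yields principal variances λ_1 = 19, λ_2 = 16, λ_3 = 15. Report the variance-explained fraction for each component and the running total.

Step 1 — total variance = trace(Sigma) = Σ λ_i = 19 + 16 + 15 = 50.

Step 2 — fraction explained by component i = λ_i / Σ λ:
  PC1: 19/50 = 0.38
  PC2: 16/50 = 0.32
  PC3: 15/50 = 0.3

Step 3 — cumulative fraction after k components = (λ_1 + ... + λ_k) / Σ λ:
  k = 1: 19/50 = 0.38
  k = 2: (19 + 16)/50 = 35/50 = 0.7
  k = 3: (19 + 16 + 15)/50 = 50/50 = 1

Summary (fraction, with percent):

explained: PC1 0.38 (38%), PC2 0.32 (32%), PC3 0.3 (30%);  cumulative: 0.38, 0.7, 1


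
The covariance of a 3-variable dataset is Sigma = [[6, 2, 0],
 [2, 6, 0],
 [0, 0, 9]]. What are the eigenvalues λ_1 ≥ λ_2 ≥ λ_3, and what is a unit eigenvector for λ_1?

Step 1 — characteristic polynomial p(λ) = det(λI - Sigma) = λ³ - tr·λ² + c_1·λ - det, where tr = trace, c_1 = sum of the principal 2×2 minors, det = det(Sigma):
  tr = 6 + 6 + 9 = 21,
  c_1 = (6·6 - (2)²) + (6·9 - (0)²) + (6·9 - (0)²) = 32 + 54 + 54 = 140,
  det = 6·(6·9 - (0)²) - (2)·((2)·9 - (0)·(0)) + (0)·((2)·(0) - 6·(0)) = 6·(54) - (2)·(18) + (0)·(0) = 288.
  So p(λ) = λ³ - 21λ² + 140λ - 288.
Step 2 — look for an integer root (rational root theorem: any rational root is an integer divisor of 288). Testing λ = 4:
  p(4) = 64 - 336 + 560 - 288 = 0  ✓
  Dividing out (λ - 4): p(λ) = (λ - 4)(λ² - 17λ + 72).
Step 3 — remaining eigenvalues from the quadratic λ² - 17λ + 72 = 0:
  Δ = 17² - 4·72 = 289 - 288 = 1,  λ = (17 ± √1)/2 = (17 ± 1)/2 = 9 or 8.
  Sorted: λ_1 = 9,  λ_2 = 8,  λ_3 = 4  (check: sum = 21 = tr ✓).

Step 4 — unit eigenvector for λ_1 = 9: v spans the null space of (Sigma - λ_1 I), whose rows are
  r_1 = (-3, 2, 0),  r_2 = (2, -3, 0),  r_3 = (0, 0, 0).
  v is orthogonal to every row, so take v ∝ r_1 × r_2 = ((2)·(0) - (0)·(-3), (0)·(2) - (-3)·(0), (-3)·(-3) - (2)·(2)) = (0, 0, 5).
  Rescale (divide by 5): u = (0, 0, 1).
  ||u|| = √((0)² + (0)² + (1)²) = √(1) = 1,  v_1 = u/||u|| ≈ (0, 0, 1) (||v_1|| = 1).

λ_1 = 9,  λ_2 = 8,  λ_3 = 4;  v_1 ≈ (0, 0, 1)


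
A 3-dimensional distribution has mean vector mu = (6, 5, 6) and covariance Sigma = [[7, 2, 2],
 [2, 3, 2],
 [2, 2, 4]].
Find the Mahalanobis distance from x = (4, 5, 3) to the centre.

Step 1 — centre the observation: (x - mu) = (-2, 0, -3).

Step 2 — invert Sigma (cofactor / det for 3×3, or solve directly):
  Sigma^{-1} = [[0.1818, -0.0909, -0.0455],
 [-0.0909, 0.5455, -0.2273],
 [-0.0455, -0.2273, 0.3864]].

Step 3 — form the quadratic (x - mu)^T · Sigma^{-1} · (x - mu):
  Sigma^{-1} · (x - mu) = (-0.2273, 0.8636, -1.0682).
  (x - mu)^T · [Sigma^{-1} · (x - mu)] = (-2)·(-0.2273) + (0)·(0.8636) + (-3)·(-1.0682) = 3.6591.

Step 4 — take square root: d = √(3.6591) ≈ 1.9129.

d(x, mu) = √(3.6591) ≈ 1.9129


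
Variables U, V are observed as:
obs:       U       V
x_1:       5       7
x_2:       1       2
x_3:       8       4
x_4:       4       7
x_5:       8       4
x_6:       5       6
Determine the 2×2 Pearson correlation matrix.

Step 1 — column means:
  mean(U) = (5 + 1 + 8 + 4 + 8 + 5) / 6 = 31/6 = 5.1667
  mean(V) = (7 + 2 + 4 + 7 + 4 + 6) / 6 = 30/6 = 5

Step 2 — sample variances and covariances s[i,j] = (1/(n-1)) · Σ_k (x_{k,i} - mean_i) · (x_{k,j} - mean_j), with n-1 = 5:
  s[U,U] = ((-0.1667)·(-0.1667) + (-4.1667)·(-4.1667) + (2.8333)·(2.8333) + (-1.1667)·(-1.1667) + (2.8333)·(2.8333) + (-0.1667)·(-0.1667)) / 5 = 34.8333/5 = 6.9667
  s[U,V] = ((-0.1667)·(2) + (-4.1667)·(-3) + (2.8333)·(-1) + (-1.1667)·(2) + (2.8333)·(-1) + (-0.1667)·(1)) / 5 = 4/5 = 0.8
  s[V,V] = ((2)·(2) + (-3)·(-3) + (-1)·(-1) + (2)·(2) + (-1)·(-1) + (1)·(1)) / 5 = 20/5 = 4
  Sample standard deviations s_i = √(s[i,i]):
  s(U) = √(6.9667) = 2.6394
  s(V) = √(4) = 2

Step 3 — r_{ij} = s_{ij} / (s_i · s_j):
  r[U,U] = 1 (diagonal).
  r[U,V] = 0.8 / (2.6394 · 2) = 0.8 / 5.2789 = 0.1515
  r[V,V] = 1 (diagonal).

R is symmetric with unit diagonal. Assembling:

R = [[1, 0.1515],
 [0.1515, 1]]


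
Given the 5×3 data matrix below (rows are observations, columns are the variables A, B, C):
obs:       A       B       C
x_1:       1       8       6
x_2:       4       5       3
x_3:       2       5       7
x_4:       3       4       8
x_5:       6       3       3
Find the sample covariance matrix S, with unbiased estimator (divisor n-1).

Step 1 — column means:
  mean(A) = (1 + 4 + 2 + 3 + 6) / 5 = 16/5 = 3.2
  mean(B) = (8 + 5 + 5 + 4 + 3) / 5 = 25/5 = 5
  mean(C) = (6 + 3 + 7 + 8 + 3) / 5 = 27/5 = 5.4

Step 2 — sample covariance S[i,j] = (1/(n-1)) · Σ_k (x_{k,i} - mean_i) · (x_{k,j} - mean_j), with n-1 = 4.
  S[A,A] = ((-2.2)·(-2.2) + (0.8)·(0.8) + (-1.2)·(-1.2) + (-0.2)·(-0.2) + (2.8)·(2.8)) / 4 = 14.8/4 = 3.7
  S[A,B] = ((-2.2)·(3) + (0.8)·(0) + (-1.2)·(0) + (-0.2)·(-1) + (2.8)·(-2)) / 4 = -12/4 = -3
  S[A,C] = ((-2.2)·(0.6) + (0.8)·(-2.4) + (-1.2)·(1.6) + (-0.2)·(2.6) + (2.8)·(-2.4)) / 4 = -12.4/4 = -3.1
  S[B,B] = ((3)·(3) + (0)·(0) + (0)·(0) + (-1)·(-1) + (-2)·(-2)) / 4 = 14/4 = 3.5
  S[B,C] = ((3)·(0.6) + (0)·(-2.4) + (0)·(1.6) + (-1)·(2.6) + (-2)·(-2.4)) / 4 = 4/4 = 1
  S[C,C] = ((0.6)·(0.6) + (-2.4)·(-2.4) + (1.6)·(1.6) + (2.6)·(2.6) + (-2.4)·(-2.4)) / 4 = 21.2/4 = 5.3

S is symmetric (S[j,i] = S[i,j]). Assembling:

S = [[3.7, -3, -3.1],
 [-3, 3.5, 1],
 [-3.1, 1, 5.3]]


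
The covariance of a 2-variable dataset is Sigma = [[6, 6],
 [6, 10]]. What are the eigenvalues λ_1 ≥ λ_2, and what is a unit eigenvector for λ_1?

Step 1 — characteristic polynomial of 2×2 Sigma:
  det(Sigma - λI) = λ² - trace · λ + det = 0.
  trace = 6 + 10 = 16, det = 6·10 - (6)² = 24.
Step 2 — discriminant:
  Δ = trace² - 4·det = 256 - 96 = 160.
Step 3 — eigenvalues:
  λ = (trace ± √Δ)/2 = (16 ± 12.6491)/2,
  λ_1 = 14.3246,  λ_2 = 1.6754.

Step 4 — unit eigenvector for λ_1: solve (Sigma - λ_1 I)v = 0. First row:
  (6 - 14.3246)·v_x + (6)·v_y = 0, i.e. (-8.3246)·v_x + (6)·v_y = 0,
  so v ∝ (b, λ_1 - a) = (6, 8.3246) = u.
  ||u|| = √((6)² + (8.3246)²) = √(105.2982) ≈ 10.2615,
  v_1 = u/||u|| ≈ (0.5847, 0.8112) (||v_1|| = 1).

λ_1 = 14.3246,  λ_2 = 1.6754;  v_1 ≈ (0.5847, 0.8112)


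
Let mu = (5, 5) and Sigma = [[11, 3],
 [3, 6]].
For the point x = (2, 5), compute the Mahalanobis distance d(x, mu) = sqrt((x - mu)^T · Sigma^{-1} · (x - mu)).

Step 1 — centre the observation: (x - mu) = (-3, 0).

Step 2 — invert Sigma. det(Sigma) = 11·6 - (3)² = 57.
  Sigma^{-1} = (1/det) · [[d, -b], [-b, a]] = [[0.1053, -0.0526],
 [-0.0526, 0.193]].

Step 3 — form the quadratic (x - mu)^T · Sigma^{-1} · (x - mu):
  Sigma^{-1} · (x - mu) = (-0.3158, 0.1579).
  (x - mu)^T · [Sigma^{-1} · (x - mu)] = (-3)·(-0.3158) + (0)·(0.1579) = 0.9474.

Step 4 — take square root: d = √(0.9474) ≈ 0.9733.

d(x, mu) = √(0.9474) ≈ 0.9733


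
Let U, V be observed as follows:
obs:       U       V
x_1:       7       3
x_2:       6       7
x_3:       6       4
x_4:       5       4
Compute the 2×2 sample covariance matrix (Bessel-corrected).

Step 1 — column means:
  mean(U) = (7 + 6 + 6 + 5) / 4 = 24/4 = 6
  mean(V) = (3 + 7 + 4 + 4) / 4 = 18/4 = 4.5

Step 2 — sample covariance S[i,j] = (1/(n-1)) · Σ_k (x_{k,i} - mean_i) · (x_{k,j} - mean_j), with n-1 = 3.
  S[U,U] = ((1)·(1) + (0)·(0) + (0)·(0) + (-1)·(-1)) / 3 = 2/3 = 0.6667
  S[U,V] = ((1)·(-1.5) + (0)·(2.5) + (0)·(-0.5) + (-1)·(-0.5)) / 3 = -1/3 = -0.3333
  S[V,V] = ((-1.5)·(-1.5) + (2.5)·(2.5) + (-0.5)·(-0.5) + (-0.5)·(-0.5)) / 3 = 9/3 = 3

S is symmetric (S[j,i] = S[i,j]). Assembling:

S = [[0.6667, -0.3333],
 [-0.3333, 3]]


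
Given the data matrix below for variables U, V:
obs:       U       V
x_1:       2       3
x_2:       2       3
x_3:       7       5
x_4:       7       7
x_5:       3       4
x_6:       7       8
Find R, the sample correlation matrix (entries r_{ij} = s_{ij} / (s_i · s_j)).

Step 1 — column means:
  mean(U) = (2 + 2 + 7 + 7 + 3 + 7) / 6 = 28/6 = 4.6667
  mean(V) = (3 + 3 + 5 + 7 + 4 + 8) / 6 = 30/6 = 5

Step 2 — sample variances and covariances s[i,j] = (1/(n-1)) · Σ_k (x_{k,i} - mean_i) · (x_{k,j} - mean_j), with n-1 = 5:
  s[U,U] = ((-2.6667)·(-2.6667) + (-2.6667)·(-2.6667) + (2.3333)·(2.3333) + (2.3333)·(2.3333) + (-1.6667)·(-1.6667) + (2.3333)·(2.3333)) / 5 = 33.3333/5 = 6.6667
  s[U,V] = ((-2.6667)·(-2) + (-2.6667)·(-2) + (2.3333)·(0) + (2.3333)·(2) + (-1.6667)·(-1) + (2.3333)·(3)) / 5 = 24/5 = 4.8
  s[V,V] = ((-2)·(-2) + (-2)·(-2) + (0)·(0) + (2)·(2) + (-1)·(-1) + (3)·(3)) / 5 = 22/5 = 4.4
  Sample standard deviations s_i = √(s[i,i]):
  s(U) = √(6.6667) = 2.582
  s(V) = √(4.4) = 2.0976

Step 3 — r_{ij} = s_{ij} / (s_i · s_j):
  r[U,U] = 1 (diagonal).
  r[U,V] = 4.8 / (2.582 · 2.0976) = 4.8 / 5.416 = 0.8863
  r[V,V] = 1 (diagonal).

R is symmetric with unit diagonal. Assembling:

R = [[1, 0.8863],
 [0.8863, 1]]


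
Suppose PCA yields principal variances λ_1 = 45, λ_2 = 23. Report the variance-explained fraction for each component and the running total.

Step 1 — total variance = trace(Sigma) = Σ λ_i = 45 + 23 = 68.

Step 2 — fraction explained by component i = λ_i / Σ λ:
  PC1: 45/68 = 0.6618
  PC2: 23/68 = 0.3382

Step 3 — cumulative fraction after k components = (λ_1 + ... + λ_k) / Σ λ:
  k = 1: 45/68 = 0.6618
  k = 2: (45 + 23)/68 = 68/68 = 1

Summary (fraction, with percent):

explained: PC1 0.6618 (66.18%), PC2 0.3382 (33.82%);  cumulative: 0.6618, 1


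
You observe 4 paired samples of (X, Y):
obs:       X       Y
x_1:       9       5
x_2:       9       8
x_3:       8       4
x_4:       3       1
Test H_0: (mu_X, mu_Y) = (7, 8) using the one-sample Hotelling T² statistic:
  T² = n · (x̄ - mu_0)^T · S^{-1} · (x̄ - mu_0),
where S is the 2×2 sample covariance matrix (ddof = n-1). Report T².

Step 1 — sample mean vector:
  mean(X) = (9 + 9 + 8 + 3) / 4 = 29/4 = 7.25
  mean(Y) = (5 + 8 + 4 + 1) / 4 = 18/4 = 4.5
  x̄ = (7.25, 4.5),  deviation x̄ - mu_0 = (7.25, 4.5) - (7, 8) = (0.25, -3.5).

Step 2 — sample covariance matrix, S[i,j] = (1/(n-1)) · Σ_k (x_{k,i} - mean_i) · (x_{k,j} - mean_j), divisor n-1 = 3:
  S[X,X] = ((1.75)·(1.75) + (1.75)·(1.75) + (0.75)·(0.75) + (-4.25)·(-4.25)) / 3 = 24.75/3 = 8.25
  S[X,Y] = ((1.75)·(0.5) + (1.75)·(3.5) + (0.75)·(-0.5) + (-4.25)·(-3.5)) / 3 = 21.5/3 = 7.1667
  S[Y,Y] = ((0.5)·(0.5) + (3.5)·(3.5) + (-0.5)·(-0.5) + (-3.5)·(-3.5)) / 3 = 25/3 = 8.3333
  S = [[8.25, 7.1667],
 [7.1667, 8.3333]].

Step 3 — invert S. det(S) = 8.25·8.3333 - (7.1667)² = 17.3889.
  S^{-1} = (1/det) · [[d, -b], [-b, a]] = [[0.4792, -0.4121],
 [-0.4121, 0.4744]].

Step 4 — quadratic form (x̄ - mu_0)^T · S^{-1} · (x̄ - mu_0):
  S^{-1} · (x̄ - mu_0) = (1.5623, -1.7636),
  (x̄ - mu_0)^T · [...] = (0.25)·(1.5623) + (-3.5)·(-1.7636) = 6.5631.

Step 5 — scale by n: T² = 4 · 6.5631 = 26.2524.

T² ≈ 26.2524


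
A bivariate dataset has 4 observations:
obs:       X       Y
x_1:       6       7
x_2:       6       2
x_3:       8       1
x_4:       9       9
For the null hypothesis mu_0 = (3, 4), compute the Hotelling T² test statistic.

Step 1 — sample mean vector:
  mean(X) = (6 + 6 + 8 + 9) / 4 = 29/4 = 7.25
  mean(Y) = (7 + 2 + 1 + 9) / 4 = 19/4 = 4.75
  x̄ = (7.25, 4.75),  deviation x̄ - mu_0 = (7.25, 4.75) - (3, 4) = (4.25, 0.75).

Step 2 — sample covariance matrix, S[i,j] = (1/(n-1)) · Σ_k (x_{k,i} - mean_i) · (x_{k,j} - mean_j), divisor n-1 = 3:
  S[X,X] = ((-1.25)·(-1.25) + (-1.25)·(-1.25) + (0.75)·(0.75) + (1.75)·(1.75)) / 3 = 6.75/3 = 2.25
  S[X,Y] = ((-1.25)·(2.25) + (-1.25)·(-2.75) + (0.75)·(-3.75) + (1.75)·(4.25)) / 3 = 5.25/3 = 1.75
  S[Y,Y] = ((2.25)·(2.25) + (-2.75)·(-2.75) + (-3.75)·(-3.75) + (4.25)·(4.25)) / 3 = 44.75/3 = 14.9167
  S = [[2.25, 1.75],
 [1.75, 14.9167]].

Step 3 — invert S. det(S) = 2.25·14.9167 - (1.75)² = 30.5.
  S^{-1} = (1/det) · [[d, -b], [-b, a]] = [[0.4891, -0.0574],
 [-0.0574, 0.0738]].

Step 4 — quadratic form (x̄ - mu_0)^T · S^{-1} · (x̄ - mu_0):
  S^{-1} · (x̄ - mu_0) = (2.0355, -0.1885),
  (x̄ - mu_0)^T · [...] = (4.25)·(2.0355) + (0.75)·(-0.1885) = 8.5096.

Step 5 — scale by n: T² = 4 · 8.5096 = 34.0383.

T² ≈ 34.0383


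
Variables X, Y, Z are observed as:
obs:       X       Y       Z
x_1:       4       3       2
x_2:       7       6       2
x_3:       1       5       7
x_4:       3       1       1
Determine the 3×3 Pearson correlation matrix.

Step 1 — column means:
  mean(X) = (4 + 7 + 1 + 3) / 4 = 15/4 = 3.75
  mean(Y) = (3 + 6 + 5 + 1) / 4 = 15/4 = 3.75
  mean(Z) = (2 + 2 + 7 + 1) / 4 = 12/4 = 3

Step 2 — sample variances and covariances s[i,j] = (1/(n-1)) · Σ_k (x_{k,i} - mean_i) · (x_{k,j} - mean_j), with n-1 = 3:
  s[X,X] = ((0.25)·(0.25) + (3.25)·(3.25) + (-2.75)·(-2.75) + (-0.75)·(-0.75)) / 3 = 18.75/3 = 6.25
  s[X,Y] = ((0.25)·(-0.75) + (3.25)·(2.25) + (-2.75)·(1.25) + (-0.75)·(-2.75)) / 3 = 5.75/3 = 1.9167
  s[X,Z] = ((0.25)·(-1) + (3.25)·(-1) + (-2.75)·(4) + (-0.75)·(-2)) / 3 = -13/3 = -4.3333
  s[Y,Y] = ((-0.75)·(-0.75) + (2.25)·(2.25) + (1.25)·(1.25) + (-2.75)·(-2.75)) / 3 = 14.75/3 = 4.9167
  s[Y,Z] = ((-0.75)·(-1) + (2.25)·(-1) + (1.25)·(4) + (-2.75)·(-2)) / 3 = 9/3 = 3
  s[Z,Z] = ((-1)·(-1) + (-1)·(-1) + (4)·(4) + (-2)·(-2)) / 3 = 22/3 = 7.3333
  Sample standard deviations s_i = √(s[i,i]):
  s(X) = √(6.25) = 2.5
  s(Y) = √(4.9167) = 2.2174
  s(Z) = √(7.3333) = 2.708

Step 3 — r_{ij} = s_{ij} / (s_i · s_j):
  r[X,X] = 1 (diagonal).
  r[X,Y] = 1.9167 / (2.5 · 2.2174) = 1.9167 / 5.5434 = 0.3458
  r[X,Z] = -4.3333 / (2.5 · 2.708) = -4.3333 / 6.77 = -0.6401
  r[Y,Y] = 1 (diagonal).
  r[Y,Z] = 3 / (2.2174 · 2.708) = 3 / 6.0046 = 0.4996
  r[Z,Z] = 1 (diagonal).

R is symmetric with unit diagonal. Assembling:

R = [[1, 0.3458, -0.6401],
 [0.3458, 1, 0.4996],
 [-0.6401, 0.4996, 1]]


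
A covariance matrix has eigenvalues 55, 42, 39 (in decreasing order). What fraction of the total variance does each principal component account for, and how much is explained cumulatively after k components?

Step 1 — total variance = trace(Sigma) = Σ λ_i = 55 + 42 + 39 = 136.

Step 2 — fraction explained by component i = λ_i / Σ λ:
  PC1: 55/136 = 0.4044
  PC2: 42/136 = 0.3088
  PC3: 39/136 = 0.2868

Step 3 — cumulative fraction after k components = (λ_1 + ... + λ_k) / Σ λ:
  k = 1: 55/136 = 0.4044
  k = 2: (55 + 42)/136 = 97/136 = 0.7132
  k = 3: (55 + 42 + 39)/136 = 136/136 = 1

Summary (fraction, with percent):

explained: PC1 0.4044 (40.44%), PC2 0.3088 (30.88%), PC3 0.2868 (28.68%);  cumulative: 0.4044, 0.7132, 1


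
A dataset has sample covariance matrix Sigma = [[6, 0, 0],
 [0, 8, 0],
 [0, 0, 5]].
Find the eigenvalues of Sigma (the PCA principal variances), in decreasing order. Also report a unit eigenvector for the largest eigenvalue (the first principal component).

Step 1 — characteristic polynomial p(λ) = det(λI - Sigma) = λ³ - tr·λ² + c_1·λ - det, where tr = trace, c_1 = sum of the principal 2×2 minors, det = det(Sigma):
  tr = 6 + 8 + 5 = 19,
  c_1 = (6·8 - (0)²) + (6·5 - (0)²) + (8·5 - (0)²) = 48 + 30 + 40 = 118,
  det = 6·(8·5 - (0)²) - (0)·((0)·5 - (0)·(0)) + (0)·((0)·(0) - 8·(0)) = 6·(40) - (0)·(0) + (0)·(0) = 240.
  So p(λ) = λ³ - 19λ² + 118λ - 240.
Step 2 — look for an integer root (rational root theorem: any rational root is an integer divisor of 240). Testing λ = 5:
  p(5) = 125 - 475 + 590 - 240 = 0  ✓
  Dividing out (λ - 5): p(λ) = (λ - 5)(λ² - 14λ + 48).
Step 3 — remaining eigenvalues from the quadratic λ² - 14λ + 48 = 0:
  Δ = 14² - 4·48 = 196 - 192 = 4,  λ = (14 ± √4)/2 = (14 ± 2)/2 = 8 or 6.
  Sorted: λ_1 = 8,  λ_2 = 6,  λ_3 = 5  (check: sum = 19 = tr ✓).

Step 4 — unit eigenvector for λ_1 = 8: v spans the null space of (Sigma - λ_1 I), whose rows are
  r_1 = (-2, 0, 0),  r_2 = (0, 0, 0),  r_3 = (0, 0, -3).
  v is orthogonal to every row, so take v ∝ r_1 × r_3 = ((0)·(-3) - (0)·(0), (0)·(0) - (-2)·(-3), (-2)·(0) - (0)·(0)) = (0, -6, 0).
  Rescale (divide by 6; multiply by -1 so the first nonzero entry is positive): u = (0, 1, 0).
  ||u|| = √((0)² + (1)² + (0)²) = √(1) = 1,  v_1 = u/||u|| ≈ (0, 1, 0) (||v_1|| = 1).

λ_1 = 8,  λ_2 = 6,  λ_3 = 5;  v_1 ≈ (0, 1, 0)


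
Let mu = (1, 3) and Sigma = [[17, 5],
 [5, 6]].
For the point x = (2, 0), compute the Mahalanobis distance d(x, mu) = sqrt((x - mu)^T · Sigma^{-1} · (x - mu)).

Step 1 — centre the observation: (x - mu) = (1, -3).

Step 2 — invert Sigma. det(Sigma) = 17·6 - (5)² = 77.
  Sigma^{-1} = (1/det) · [[d, -b], [-b, a]] = [[0.0779, -0.0649],
 [-0.0649, 0.2208]].

Step 3 — form the quadratic (x - mu)^T · Sigma^{-1} · (x - mu):
  Sigma^{-1} · (x - mu) = (0.2727, -0.7273).
  (x - mu)^T · [Sigma^{-1} · (x - mu)] = (1)·(0.2727) + (-3)·(-0.7273) = 2.4545.

Step 4 — take square root: d = √(2.4545) ≈ 1.5667.

d(x, mu) = √(2.4545) ≈ 1.5667


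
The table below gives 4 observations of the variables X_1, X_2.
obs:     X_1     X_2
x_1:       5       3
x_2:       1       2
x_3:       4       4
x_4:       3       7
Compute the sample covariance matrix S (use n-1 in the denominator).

Step 1 — column means:
  mean(X_1) = (5 + 1 + 4 + 3) / 4 = 13/4 = 3.25
  mean(X_2) = (3 + 2 + 4 + 7) / 4 = 16/4 = 4

Step 2 — sample covariance S[i,j] = (1/(n-1)) · Σ_k (x_{k,i} - mean_i) · (x_{k,j} - mean_j), with n-1 = 3.
  S[X_1,X_1] = ((1.75)·(1.75) + (-2.25)·(-2.25) + (0.75)·(0.75) + (-0.25)·(-0.25)) / 3 = 8.75/3 = 2.9167
  S[X_1,X_2] = ((1.75)·(-1) + (-2.25)·(-2) + (0.75)·(0) + (-0.25)·(3)) / 3 = 2/3 = 0.6667
  S[X_2,X_2] = ((-1)·(-1) + (-2)·(-2) + (0)·(0) + (3)·(3)) / 3 = 14/3 = 4.6667

S is symmetric (S[j,i] = S[i,j]). Assembling:

S = [[2.9167, 0.6667],
 [0.6667, 4.6667]]


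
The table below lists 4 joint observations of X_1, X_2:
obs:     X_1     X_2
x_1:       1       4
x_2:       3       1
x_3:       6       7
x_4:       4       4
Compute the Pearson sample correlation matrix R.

Step 1 — column means:
  mean(X_1) = (1 + 3 + 6 + 4) / 4 = 14/4 = 3.5
  mean(X_2) = (4 + 1 + 7 + 4) / 4 = 16/4 = 4

Step 2 — sample variances and covariances s[i,j] = (1/(n-1)) · Σ_k (x_{k,i} - mean_i) · (x_{k,j} - mean_j), with n-1 = 3:
  s[X_1,X_1] = ((-2.5)·(-2.5) + (-0.5)·(-0.5) + (2.5)·(2.5) + (0.5)·(0.5)) / 3 = 13/3 = 4.3333
  s[X_1,X_2] = ((-2.5)·(0) + (-0.5)·(-3) + (2.5)·(3) + (0.5)·(0)) / 3 = 9/3 = 3
  s[X_2,X_2] = ((0)·(0) + (-3)·(-3) + (3)·(3) + (0)·(0)) / 3 = 18/3 = 6
  Sample standard deviations s_i = √(s[i,i]):
  s(X_1) = √(4.3333) = 2.0817
  s(X_2) = √(6) = 2.4495

Step 3 — r_{ij} = s_{ij} / (s_i · s_j):
  r[X_1,X_1] = 1 (diagonal).
  r[X_1,X_2] = 3 / (2.0817 · 2.4495) = 3 / 5.099 = 0.5883
  r[X_2,X_2] = 1 (diagonal).

R is symmetric with unit diagonal. Assembling:

R = [[1, 0.5883],
 [0.5883, 1]]


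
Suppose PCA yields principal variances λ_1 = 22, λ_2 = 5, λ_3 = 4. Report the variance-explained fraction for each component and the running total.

Step 1 — total variance = trace(Sigma) = Σ λ_i = 22 + 5 + 4 = 31.

Step 2 — fraction explained by component i = λ_i / Σ λ:
  PC1: 22/31 = 0.7097
  PC2: 5/31 = 0.1613
  PC3: 4/31 = 0.129

Step 3 — cumulative fraction after k components = (λ_1 + ... + λ_k) / Σ λ:
  k = 1: 22/31 = 0.7097
  k = 2: (22 + 5)/31 = 27/31 = 0.871
  k = 3: (22 + 5 + 4)/31 = 31/31 = 1

Summary (fraction, with percent):

explained: PC1 0.7097 (70.97%), PC2 0.1613 (16.13%), PC3 0.129 (12.9%);  cumulative: 0.7097, 0.871, 1


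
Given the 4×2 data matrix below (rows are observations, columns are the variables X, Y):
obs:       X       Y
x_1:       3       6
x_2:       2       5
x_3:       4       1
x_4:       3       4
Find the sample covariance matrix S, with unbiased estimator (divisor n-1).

Step 1 — column means:
  mean(X) = (3 + 2 + 4 + 3) / 4 = 12/4 = 3
  mean(Y) = (6 + 5 + 1 + 4) / 4 = 16/4 = 4

Step 2 — sample covariance S[i,j] = (1/(n-1)) · Σ_k (x_{k,i} - mean_i) · (x_{k,j} - mean_j), with n-1 = 3.
  S[X,X] = ((0)·(0) + (-1)·(-1) + (1)·(1) + (0)·(0)) / 3 = 2/3 = 0.6667
  S[X,Y] = ((0)·(2) + (-1)·(1) + (1)·(-3) + (0)·(0)) / 3 = -4/3 = -1.3333
  S[Y,Y] = ((2)·(2) + (1)·(1) + (-3)·(-3) + (0)·(0)) / 3 = 14/3 = 4.6667

S is symmetric (S[j,i] = S[i,j]). Assembling:

S = [[0.6667, -1.3333],
 [-1.3333, 4.6667]]


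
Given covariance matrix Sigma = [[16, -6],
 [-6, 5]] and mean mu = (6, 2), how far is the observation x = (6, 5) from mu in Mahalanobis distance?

Step 1 — centre the observation: (x - mu) = (0, 3).

Step 2 — invert Sigma. det(Sigma) = 16·5 - (-6)² = 44.
  Sigma^{-1} = (1/det) · [[d, -b], [-b, a]] = [[0.1136, 0.1364],
 [0.1364, 0.3636]].

Step 3 — form the quadratic (x - mu)^T · Sigma^{-1} · (x - mu):
  Sigma^{-1} · (x - mu) = (0.4091, 1.0909).
  (x - mu)^T · [Sigma^{-1} · (x - mu)] = (0)·(0.4091) + (3)·(1.0909) = 3.2727.

Step 4 — take square root: d = √(3.2727) ≈ 1.8091.

d(x, mu) = √(3.2727) ≈ 1.8091


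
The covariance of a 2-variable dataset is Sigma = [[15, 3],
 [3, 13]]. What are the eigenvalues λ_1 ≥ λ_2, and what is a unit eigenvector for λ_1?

Step 1 — characteristic polynomial of 2×2 Sigma:
  det(Sigma - λI) = λ² - trace · λ + det = 0.
  trace = 15 + 13 = 28, det = 15·13 - (3)² = 186.
Step 2 — discriminant:
  Δ = trace² - 4·det = 784 - 744 = 40.
Step 3 — eigenvalues:
  λ = (trace ± √Δ)/2 = (28 ± 6.3246)/2,
  λ_1 = 17.1623,  λ_2 = 10.8377.

Step 4 — unit eigenvector for λ_1: solve (Sigma - λ_1 I)v = 0. First row:
  (15 - 17.1623)·v_x + (3)·v_y = 0, i.e. (-2.1623)·v_x + (3)·v_y = 0,
  so v ∝ (b, λ_1 - a) = (3, 2.1623) = u.
  ||u|| = √((3)² + (2.1623)²) = √(13.6754) ≈ 3.698,
  v_1 = u/||u|| ≈ (0.8112, 0.5847) (||v_1|| = 1).

λ_1 = 17.1623,  λ_2 = 10.8377;  v_1 ≈ (0.8112, 0.5847)


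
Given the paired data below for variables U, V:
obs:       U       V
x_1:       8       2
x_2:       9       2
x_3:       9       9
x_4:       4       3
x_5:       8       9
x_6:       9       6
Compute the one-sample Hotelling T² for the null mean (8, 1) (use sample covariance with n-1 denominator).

Step 1 — sample mean vector:
  mean(U) = (8 + 9 + 9 + 4 + 8 + 9) / 6 = 47/6 = 7.8333
  mean(V) = (2 + 2 + 9 + 3 + 9 + 6) / 6 = 31/6 = 5.1667
  x̄ = (7.8333, 5.1667),  deviation x̄ - mu_0 = (7.8333, 5.1667) - (8, 1) = (-0.1667, 4.1667).

Step 2 — sample covariance matrix, S[i,j] = (1/(n-1)) · Σ_k (x_{k,i} - mean_i) · (x_{k,j} - mean_j), divisor n-1 = 5:
  S[U,U] = ((0.1667)·(0.1667) + (1.1667)·(1.1667) + (1.1667)·(1.1667) + (-3.8333)·(-3.8333) + (0.1667)·(0.1667) + (1.1667)·(1.1667)) / 5 = 18.8333/5 = 3.7667
  S[U,V] = ((0.1667)·(-3.1667) + (1.1667)·(-3.1667) + (1.1667)·(3.8333) + (-3.8333)·(-2.1667) + (0.1667)·(3.8333) + (1.1667)·(0.8333)) / 5 = 10.1667/5 = 2.0333
  S[V,V] = ((-3.1667)·(-3.1667) + (-3.1667)·(-3.1667) + (3.8333)·(3.8333) + (-2.1667)·(-2.1667) + (3.8333)·(3.8333) + (0.8333)·(0.8333)) / 5 = 54.8333/5 = 10.9667
  S = [[3.7667, 2.0333],
 [2.0333, 10.9667]].

Step 3 — invert S. det(S) = 3.7667·10.9667 - (2.0333)² = 37.1733.
  S^{-1} = (1/det) · [[d, -b], [-b, a]] = [[0.295, -0.0547],
 [-0.0547, 0.1013]].

Step 4 — quadratic form (x̄ - mu_0)^T · S^{-1} · (x̄ - mu_0):
  S^{-1} · (x̄ - mu_0) = (-0.2771, 0.4313),
  (x̄ - mu_0)^T · [...] = (-0.1667)·(-0.2771) + (4.1667)·(0.4313) = 1.8433.

Step 5 — scale by n: T² = 6 · 1.8433 = 11.0599.

T² ≈ 11.0599


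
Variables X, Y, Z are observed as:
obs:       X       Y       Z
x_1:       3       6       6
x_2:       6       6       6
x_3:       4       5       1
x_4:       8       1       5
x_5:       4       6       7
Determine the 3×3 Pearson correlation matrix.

Step 1 — column means:
  mean(X) = (3 + 6 + 4 + 8 + 4) / 5 = 25/5 = 5
  mean(Y) = (6 + 6 + 5 + 1 + 6) / 5 = 24/5 = 4.8
  mean(Z) = (6 + 6 + 1 + 5 + 7) / 5 = 25/5 = 5

Step 2 — sample variances and covariances s[i,j] = (1/(n-1)) · Σ_k (x_{k,i} - mean_i) · (x_{k,j} - mean_j), with n-1 = 4:
  s[X,X] = ((-2)·(-2) + (1)·(1) + (-1)·(-1) + (3)·(3) + (-1)·(-1)) / 4 = 16/4 = 4
  s[X,Y] = ((-2)·(1.2) + (1)·(1.2) + (-1)·(0.2) + (3)·(-3.8) + (-1)·(1.2)) / 4 = -14/4 = -3.5
  s[X,Z] = ((-2)·(1) + (1)·(1) + (-1)·(-4) + (3)·(0) + (-1)·(2)) / 4 = 1/4 = 0.25
  s[Y,Y] = ((1.2)·(1.2) + (1.2)·(1.2) + (0.2)·(0.2) + (-3.8)·(-3.8) + (1.2)·(1.2)) / 4 = 18.8/4 = 4.7
  s[Y,Z] = ((1.2)·(1) + (1.2)·(1) + (0.2)·(-4) + (-3.8)·(0) + (1.2)·(2)) / 4 = 4/4 = 1
  s[Z,Z] = ((1)·(1) + (1)·(1) + (-4)·(-4) + (0)·(0) + (2)·(2)) / 4 = 22/4 = 5.5
  Sample standard deviations s_i = √(s[i,i]):
  s(X) = √(4) = 2
  s(Y) = √(4.7) = 2.1679
  s(Z) = √(5.5) = 2.3452

Step 3 — r_{ij} = s_{ij} / (s_i · s_j):
  r[X,X] = 1 (diagonal).
  r[X,Y] = -3.5 / (2 · 2.1679) = -3.5 / 4.3359 = -0.8072
  r[X,Z] = 0.25 / (2 · 2.3452) = 0.25 / 4.6904 = 0.0533
  r[Y,Y] = 1 (diagonal).
  r[Y,Z] = 1 / (2.1679 · 2.3452) = 1 / 5.0843 = 0.1967
  r[Z,Z] = 1 (diagonal).

R is symmetric with unit diagonal. Assembling:

R = [[1, -0.8072, 0.0533],
 [-0.8072, 1, 0.1967],
 [0.0533, 0.1967, 1]]


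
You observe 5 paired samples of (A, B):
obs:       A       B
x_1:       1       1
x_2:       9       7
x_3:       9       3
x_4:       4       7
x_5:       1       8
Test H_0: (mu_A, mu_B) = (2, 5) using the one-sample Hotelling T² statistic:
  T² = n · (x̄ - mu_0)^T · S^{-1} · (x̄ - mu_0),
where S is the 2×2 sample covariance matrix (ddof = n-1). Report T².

Step 1 — sample mean vector:
  mean(A) = (1 + 9 + 9 + 4 + 1) / 5 = 24/5 = 4.8
  mean(B) = (1 + 7 + 3 + 7 + 8) / 5 = 26/5 = 5.2
  x̄ = (4.8, 5.2),  deviation x̄ - mu_0 = (4.8, 5.2) - (2, 5) = (2.8, 0.2).

Step 2 — sample covariance matrix, S[i,j] = (1/(n-1)) · Σ_k (x_{k,i} - mean_i) · (x_{k,j} - mean_j), divisor n-1 = 4:
  S[A,A] = ((-3.8)·(-3.8) + (4.2)·(4.2) + (4.2)·(4.2) + (-0.8)·(-0.8) + (-3.8)·(-3.8)) / 4 = 64.8/4 = 16.2
  S[A,B] = ((-3.8)·(-4.2) + (4.2)·(1.8) + (4.2)·(-2.2) + (-0.8)·(1.8) + (-3.8)·(2.8)) / 4 = 2.2/4 = 0.55
  S[B,B] = ((-4.2)·(-4.2) + (1.8)·(1.8) + (-2.2)·(-2.2) + (1.8)·(1.8) + (2.8)·(2.8)) / 4 = 36.8/4 = 9.2
  S = [[16.2, 0.55],
 [0.55, 9.2]].

Step 3 — invert S. det(S) = 16.2·9.2 - (0.55)² = 148.7375.
  S^{-1} = (1/det) · [[d, -b], [-b, a]] = [[0.0619, -0.0037],
 [-0.0037, 0.1089]].

Step 4 — quadratic form (x̄ - mu_0)^T · S^{-1} · (x̄ - mu_0):
  S^{-1} · (x̄ - mu_0) = (0.1725, 0.0114),
  (x̄ - mu_0)^T · [...] = (2.8)·(0.1725) + (0.2)·(0.0114) = 0.4852.

Step 5 — scale by n: T² = 5 · 0.4852 = 2.4258.

T² ≈ 2.4258


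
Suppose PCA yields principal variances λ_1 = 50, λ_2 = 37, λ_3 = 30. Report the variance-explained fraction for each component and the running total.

Step 1 — total variance = trace(Sigma) = Σ λ_i = 50 + 37 + 30 = 117.

Step 2 — fraction explained by component i = λ_i / Σ λ:
  PC1: 50/117 = 0.4274
  PC2: 37/117 = 0.3162
  PC3: 30/117 = 0.2564

Step 3 — cumulative fraction after k components = (λ_1 + ... + λ_k) / Σ λ:
  k = 1: 50/117 = 0.4274
  k = 2: (50 + 37)/117 = 87/117 = 0.7436
  k = 3: (50 + 37 + 30)/117 = 117/117 = 1

Summary (fraction, with percent):

explained: PC1 0.4274 (42.74%), PC2 0.3162 (31.62%), PC3 0.2564 (25.64%);  cumulative: 0.4274, 0.7436, 1


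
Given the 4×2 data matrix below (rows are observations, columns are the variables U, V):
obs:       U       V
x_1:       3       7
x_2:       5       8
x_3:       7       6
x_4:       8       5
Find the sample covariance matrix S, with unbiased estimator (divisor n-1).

Step 1 — column means:
  mean(U) = (3 + 5 + 7 + 8) / 4 = 23/4 = 5.75
  mean(V) = (7 + 8 + 6 + 5) / 4 = 26/4 = 6.5

Step 2 — sample covariance S[i,j] = (1/(n-1)) · Σ_k (x_{k,i} - mean_i) · (x_{k,j} - mean_j), with n-1 = 3.
  S[U,U] = ((-2.75)·(-2.75) + (-0.75)·(-0.75) + (1.25)·(1.25) + (2.25)·(2.25)) / 3 = 14.75/3 = 4.9167
  S[U,V] = ((-2.75)·(0.5) + (-0.75)·(1.5) + (1.25)·(-0.5) + (2.25)·(-1.5)) / 3 = -6.5/3 = -2.1667
  S[V,V] = ((0.5)·(0.5) + (1.5)·(1.5) + (-0.5)·(-0.5) + (-1.5)·(-1.5)) / 3 = 5/3 = 1.6667

S is symmetric (S[j,i] = S[i,j]). Assembling:

S = [[4.9167, -2.1667],
 [-2.1667, 1.6667]]


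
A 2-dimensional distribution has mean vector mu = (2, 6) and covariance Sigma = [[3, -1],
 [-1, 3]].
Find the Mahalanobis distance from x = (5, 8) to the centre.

Step 1 — centre the observation: (x - mu) = (3, 2).

Step 2 — invert Sigma. det(Sigma) = 3·3 - (-1)² = 8.
  Sigma^{-1} = (1/det) · [[d, -b], [-b, a]] = [[0.375, 0.125],
 [0.125, 0.375]].

Step 3 — form the quadratic (x - mu)^T · Sigma^{-1} · (x - mu):
  Sigma^{-1} · (x - mu) = (1.375, 1.125).
  (x - mu)^T · [Sigma^{-1} · (x - mu)] = (3)·(1.375) + (2)·(1.125) = 6.375.

Step 4 — take square root: d = √(6.375) ≈ 2.5249.

d(x, mu) = √(6.375) ≈ 2.5249


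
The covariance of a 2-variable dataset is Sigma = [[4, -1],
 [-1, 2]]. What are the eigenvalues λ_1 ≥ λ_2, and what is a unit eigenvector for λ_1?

Step 1 — characteristic polynomial of 2×2 Sigma:
  det(Sigma - λI) = λ² - trace · λ + det = 0.
  trace = 4 + 2 = 6, det = 4·2 - (-1)² = 7.
Step 2 — discriminant:
  Δ = trace² - 4·det = 36 - 28 = 8.
Step 3 — eigenvalues:
  λ = (trace ± √Δ)/2 = (6 ± 2.8284)/2,
  λ_1 = 4.4142,  λ_2 = 1.5858.

Step 4 — unit eigenvector for λ_1: solve (Sigma - λ_1 I)v = 0. First row:
  (4 - 4.4142)·v_x + (-1)·v_y = 0, i.e. (-0.4142)·v_x + (-1)·v_y = 0,
  so v ∝ (b, λ_1 - a) = (-1, 0.4142); multiply by -1 so the first entry is positive: u = (1, -0.4142).
  ||u|| = √((1)² + (-0.4142)²) = √(1.1716) ≈ 1.0824,
  v_1 = u/||u|| ≈ (0.9239, -0.3827) (||v_1|| = 1).

λ_1 = 4.4142,  λ_2 = 1.5858;  v_1 ≈ (0.9239, -0.3827)


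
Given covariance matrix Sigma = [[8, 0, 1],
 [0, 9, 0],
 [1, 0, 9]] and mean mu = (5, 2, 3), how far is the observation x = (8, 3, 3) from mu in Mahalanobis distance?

Step 1 — centre the observation: (x - mu) = (3, 1, 0).

Step 2 — invert Sigma (cofactor / det for 3×3, or solve directly):
  Sigma^{-1} = [[0.1268, 0, -0.0141],
 [0, 0.1111, 0],
 [-0.0141, 0, 0.1127]].

Step 3 — form the quadratic (x - mu)^T · Sigma^{-1} · (x - mu):
  Sigma^{-1} · (x - mu) = (0.3803, 0.1111, -0.0423).
  (x - mu)^T · [Sigma^{-1} · (x - mu)] = (3)·(0.3803) + (1)·(0.1111) + (0)·(-0.0423) = 1.252.

Step 4 — take square root: d = √(1.252) ≈ 1.1189.

d(x, mu) = √(1.252) ≈ 1.1189


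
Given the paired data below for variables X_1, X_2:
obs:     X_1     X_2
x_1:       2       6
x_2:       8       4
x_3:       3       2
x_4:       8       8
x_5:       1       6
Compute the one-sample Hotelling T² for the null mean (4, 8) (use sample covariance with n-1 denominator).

Step 1 — sample mean vector:
  mean(X_1) = (2 + 8 + 3 + 8 + 1) / 5 = 22/5 = 4.4
  mean(X_2) = (6 + 4 + 2 + 8 + 6) / 5 = 26/5 = 5.2
  x̄ = (4.4, 5.2),  deviation x̄ - mu_0 = (4.4, 5.2) - (4, 8) = (0.4, -2.8).

Step 2 — sample covariance matrix, S[i,j] = (1/(n-1)) · Σ_k (x_{k,i} - mean_i) · (x_{k,j} - mean_j), divisor n-1 = 4:
  S[X_1,X_1] = ((-2.4)·(-2.4) + (3.6)·(3.6) + (-1.4)·(-1.4) + (3.6)·(3.6) + (-3.4)·(-3.4)) / 4 = 45.2/4 = 11.3
  S[X_1,X_2] = ((-2.4)·(0.8) + (3.6)·(-1.2) + (-1.4)·(-3.2) + (3.6)·(2.8) + (-3.4)·(0.8)) / 4 = 5.6/4 = 1.4
  S[X_2,X_2] = ((0.8)·(0.8) + (-1.2)·(-1.2) + (-3.2)·(-3.2) + (2.8)·(2.8) + (0.8)·(0.8)) / 4 = 20.8/4 = 5.2
  S = [[11.3, 1.4],
 [1.4, 5.2]].

Step 3 — invert S. det(S) = 11.3·5.2 - (1.4)² = 56.8.
  S^{-1} = (1/det) · [[d, -b], [-b, a]] = [[0.0915, -0.0246],
 [-0.0246, 0.1989]].

Step 4 — quadratic form (x̄ - mu_0)^T · S^{-1} · (x̄ - mu_0):
  S^{-1} · (x̄ - mu_0) = (0.1056, -0.5669),
  (x̄ - mu_0)^T · [...] = (0.4)·(0.1056) + (-2.8)·(-0.5669) = 1.6296.

Step 5 — scale by n: T² = 5 · 1.6296 = 8.1479.

T² ≈ 8.1479


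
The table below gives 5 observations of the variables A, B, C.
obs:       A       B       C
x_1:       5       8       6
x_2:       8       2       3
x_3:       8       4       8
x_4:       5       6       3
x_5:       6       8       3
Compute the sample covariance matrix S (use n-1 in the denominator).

Step 1 — column means:
  mean(A) = (5 + 8 + 8 + 5 + 6) / 5 = 32/5 = 6.4
  mean(B) = (8 + 2 + 4 + 6 + 8) / 5 = 28/5 = 5.6
  mean(C) = (6 + 3 + 8 + 3 + 3) / 5 = 23/5 = 4.6

Step 2 — sample covariance S[i,j] = (1/(n-1)) · Σ_k (x_{k,i} - mean_i) · (x_{k,j} - mean_j), with n-1 = 4.
  S[A,A] = ((-1.4)·(-1.4) + (1.6)·(1.6) + (1.6)·(1.6) + (-1.4)·(-1.4) + (-0.4)·(-0.4)) / 4 = 9.2/4 = 2.3
  S[A,B] = ((-1.4)·(2.4) + (1.6)·(-3.6) + (1.6)·(-1.6) + (-1.4)·(0.4) + (-0.4)·(2.4)) / 4 = -13.2/4 = -3.3
  S[A,C] = ((-1.4)·(1.4) + (1.6)·(-1.6) + (1.6)·(3.4) + (-1.4)·(-1.6) + (-0.4)·(-1.6)) / 4 = 3.8/4 = 0.95
  S[B,B] = ((2.4)·(2.4) + (-3.6)·(-3.6) + (-1.6)·(-1.6) + (0.4)·(0.4) + (2.4)·(2.4)) / 4 = 27.2/4 = 6.8
  S[B,C] = ((2.4)·(1.4) + (-3.6)·(-1.6) + (-1.6)·(3.4) + (0.4)·(-1.6) + (2.4)·(-1.6)) / 4 = -0.8/4 = -0.2
  S[C,C] = ((1.4)·(1.4) + (-1.6)·(-1.6) + (3.4)·(3.4) + (-1.6)·(-1.6) + (-1.6)·(-1.6)) / 4 = 21.2/4 = 5.3

S is symmetric (S[j,i] = S[i,j]). Assembling:

S = [[2.3, -3.3, 0.95],
 [-3.3, 6.8, -0.2],
 [0.95, -0.2, 5.3]]


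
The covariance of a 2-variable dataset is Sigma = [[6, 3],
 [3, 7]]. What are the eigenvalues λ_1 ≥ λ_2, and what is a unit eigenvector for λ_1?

Step 1 — characteristic polynomial of 2×2 Sigma:
  det(Sigma - λI) = λ² - trace · λ + det = 0.
  trace = 6 + 7 = 13, det = 6·7 - (3)² = 33.
Step 2 — discriminant:
  Δ = trace² - 4·det = 169 - 132 = 37.
Step 3 — eigenvalues:
  λ = (trace ± √Δ)/2 = (13 ± 6.0828)/2,
  λ_1 = 9.5414,  λ_2 = 3.4586.

Step 4 — unit eigenvector for λ_1: solve (Sigma - λ_1 I)v = 0. First row:
  (6 - 9.5414)·v_x + (3)·v_y = 0, i.e. (-3.5414)·v_x + (3)·v_y = 0,
  so v ∝ (b, λ_1 - a) = (3, 3.5414) = u.
  ||u|| = √((3)² + (3.5414)²) = √(21.5414) ≈ 4.6413,
  v_1 = u/||u|| ≈ (0.6464, 0.763) (||v_1|| = 1).

λ_1 = 9.5414,  λ_2 = 3.4586;  v_1 ≈ (0.6464, 0.763)


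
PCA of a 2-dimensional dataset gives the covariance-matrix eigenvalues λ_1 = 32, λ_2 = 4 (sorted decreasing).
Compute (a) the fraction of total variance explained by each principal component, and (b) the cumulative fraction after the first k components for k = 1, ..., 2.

Step 1 — total variance = trace(Sigma) = Σ λ_i = 32 + 4 = 36.

Step 2 — fraction explained by component i = λ_i / Σ λ:
  PC1: 32/36 = 0.8889
  PC2: 4/36 = 0.1111

Step 3 — cumulative fraction after k components = (λ_1 + ... + λ_k) / Σ λ:
  k = 1: 32/36 = 0.8889
  k = 2: (32 + 4)/36 = 36/36 = 1

Summary (fraction, with percent):

explained: PC1 0.8889 (88.89%), PC2 0.1111 (11.11%);  cumulative: 0.8889, 1


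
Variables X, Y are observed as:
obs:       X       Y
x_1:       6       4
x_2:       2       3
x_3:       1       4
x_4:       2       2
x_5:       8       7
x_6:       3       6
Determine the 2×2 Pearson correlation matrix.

Step 1 — column means:
  mean(X) = (6 + 2 + 1 + 2 + 8 + 3) / 6 = 22/6 = 3.6667
  mean(Y) = (4 + 3 + 4 + 2 + 7 + 6) / 6 = 26/6 = 4.3333

Step 2 — sample variances and covariances s[i,j] = (1/(n-1)) · Σ_k (x_{k,i} - mean_i) · (x_{k,j} - mean_j), with n-1 = 5:
  s[X,X] = ((2.3333)·(2.3333) + (-1.6667)·(-1.6667) + (-2.6667)·(-2.6667) + (-1.6667)·(-1.6667) + (4.3333)·(4.3333) + (-0.6667)·(-0.6667)) / 5 = 37.3333/5 = 7.4667
  s[X,Y] = ((2.3333)·(-0.3333) + (-1.6667)·(-1.3333) + (-2.6667)·(-0.3333) + (-1.6667)·(-2.3333) + (4.3333)·(2.6667) + (-0.6667)·(1.6667)) / 5 = 16.6667/5 = 3.3333
  s[Y,Y] = ((-0.3333)·(-0.3333) + (-1.3333)·(-1.3333) + (-0.3333)·(-0.3333) + (-2.3333)·(-2.3333) + (2.6667)·(2.6667) + (1.6667)·(1.6667)) / 5 = 17.3333/5 = 3.4667
  Sample standard deviations s_i = √(s[i,i]):
  s(X) = √(7.4667) = 2.7325
  s(Y) = √(3.4667) = 1.8619

Step 3 — r_{ij} = s_{ij} / (s_i · s_j):
  r[X,X] = 1 (diagonal).
  r[X,Y] = 3.3333 / (2.7325 · 1.8619) = 3.3333 / 5.0877 = 0.6552
  r[Y,Y] = 1 (diagonal).

R is symmetric with unit diagonal. Assembling:

R = [[1, 0.6552],
 [0.6552, 1]]


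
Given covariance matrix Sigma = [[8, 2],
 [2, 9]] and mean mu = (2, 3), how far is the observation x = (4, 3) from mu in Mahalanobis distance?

Step 1 — centre the observation: (x - mu) = (2, 0).

Step 2 — invert Sigma. det(Sigma) = 8·9 - (2)² = 68.
  Sigma^{-1} = (1/det) · [[d, -b], [-b, a]] = [[0.1324, -0.0294],
 [-0.0294, 0.1176]].

Step 3 — form the quadratic (x - mu)^T · Sigma^{-1} · (x - mu):
  Sigma^{-1} · (x - mu) = (0.2647, -0.0588).
  (x - mu)^T · [Sigma^{-1} · (x - mu)] = (2)·(0.2647) + (0)·(-0.0588) = 0.5294.

Step 4 — take square root: d = √(0.5294) ≈ 0.7276.

d(x, mu) = √(0.5294) ≈ 0.7276


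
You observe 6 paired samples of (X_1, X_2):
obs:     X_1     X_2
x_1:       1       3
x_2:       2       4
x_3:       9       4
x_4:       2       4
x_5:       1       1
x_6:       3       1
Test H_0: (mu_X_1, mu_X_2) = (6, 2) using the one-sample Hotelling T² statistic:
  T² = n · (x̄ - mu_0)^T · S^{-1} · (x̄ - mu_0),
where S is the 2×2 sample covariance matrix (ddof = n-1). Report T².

Step 1 — sample mean vector:
  mean(X_1) = (1 + 2 + 9 + 2 + 1 + 3) / 6 = 18/6 = 3
  mean(X_2) = (3 + 4 + 4 + 4 + 1 + 1) / 6 = 17/6 = 2.8333
  x̄ = (3, 2.8333),  deviation x̄ - mu_0 = (3, 2.8333) - (6, 2) = (-3, 0.8333).

Step 2 — sample covariance matrix, S[i,j] = (1/(n-1)) · Σ_k (x_{k,i} - mean_i) · (x_{k,j} - mean_j), divisor n-1 = 5:
  S[X_1,X_1] = ((-2)·(-2) + (-1)·(-1) + (6)·(6) + (-1)·(-1) + (-2)·(-2) + (0)·(0)) / 5 = 46/5 = 9.2
  S[X_1,X_2] = ((-2)·(0.1667) + (-1)·(1.1667) + (6)·(1.1667) + (-1)·(1.1667) + (-2)·(-1.8333) + (0)·(-1.8333)) / 5 = 8/5 = 1.6
  S[X_2,X_2] = ((0.1667)·(0.1667) + (1.1667)·(1.1667) + (1.1667)·(1.1667) + (1.1667)·(1.1667) + (-1.8333)·(-1.8333) + (-1.8333)·(-1.8333)) / 5 = 10.8333/5 = 2.1667
  S = [[9.2, 1.6],
 [1.6, 2.1667]].

Step 3 — invert S. det(S) = 9.2·2.1667 - (1.6)² = 17.3733.
  S^{-1} = (1/det) · [[d, -b], [-b, a]] = [[0.1247, -0.0921],
 [-0.0921, 0.5295]].

Step 4 — quadratic form (x̄ - mu_0)^T · S^{-1} · (x̄ - mu_0):
  S^{-1} · (x̄ - mu_0) = (-0.4509, 0.7176),
  (x̄ - mu_0)^T · [...] = (-3)·(-0.4509) + (0.8333)·(0.7176) = 1.9506.

Step 5 — scale by n: T² = 6 · 1.9506 = 11.7038.

T² ≈ 11.7038


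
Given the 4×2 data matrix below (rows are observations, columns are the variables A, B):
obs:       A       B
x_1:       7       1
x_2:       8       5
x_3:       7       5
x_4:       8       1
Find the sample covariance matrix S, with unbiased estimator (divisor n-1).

Step 1 — column means:
  mean(A) = (7 + 8 + 7 + 8) / 4 = 30/4 = 7.5
  mean(B) = (1 + 5 + 5 + 1) / 4 = 12/4 = 3

Step 2 — sample covariance S[i,j] = (1/(n-1)) · Σ_k (x_{k,i} - mean_i) · (x_{k,j} - mean_j), with n-1 = 3.
  S[A,A] = ((-0.5)·(-0.5) + (0.5)·(0.5) + (-0.5)·(-0.5) + (0.5)·(0.5)) / 3 = 1/3 = 0.3333
  S[A,B] = ((-0.5)·(-2) + (0.5)·(2) + (-0.5)·(2) + (0.5)·(-2)) / 3 = 0/3 = 0
  S[B,B] = ((-2)·(-2) + (2)·(2) + (2)·(2) + (-2)·(-2)) / 3 = 16/3 = 5.3333

S is symmetric (S[j,i] = S[i,j]). Assembling:

S = [[0.3333, 0],
 [0, 5.3333]]
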